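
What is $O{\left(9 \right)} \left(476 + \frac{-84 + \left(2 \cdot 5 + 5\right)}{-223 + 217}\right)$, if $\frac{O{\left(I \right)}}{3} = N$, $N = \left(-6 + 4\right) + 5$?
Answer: $\frac{8775}{2} \approx 4387.5$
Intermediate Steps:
$N = 3$ ($N = -2 + 5 = 3$)
$O{\left(I \right)} = 9$ ($O{\left(I \right)} = 3 \cdot 3 = 9$)
$O{\left(9 \right)} \left(476 + \frac{-84 + \left(2 \cdot 5 + 5\right)}{-223 + 217}\right) = 9 \left(476 + \frac{-84 + \left(2 \cdot 5 + 5\right)}{-223 + 217}\right) = 9 \left(476 + \frac{-84 + \left(10 + 5\right)}{-6}\right) = 9 \left(476 + \left(-84 + 15\right) \left(- \frac{1}{6}\right)\right) = 9 \left(476 - - \frac{23}{2}\right) = 9 \left(476 + \frac{23}{2}\right) = 9 \cdot \frac{975}{2} = \frac{8775}{2}$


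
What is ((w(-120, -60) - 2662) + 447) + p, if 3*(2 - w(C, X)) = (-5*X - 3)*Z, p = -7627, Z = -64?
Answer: -3504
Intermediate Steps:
w(C, X) = -62 - 320*X/3 (w(C, X) = 2 - (-5*X - 3)*(-64)/3 = 2 - (-3 - 5*X)*(-64)/3 = 2 - (192 + 320*X)/3 = 2 + (-64 - 320*X/3) = -62 - 320*X/3)
((w(-120, -60) - 2662) + 447) + p = (((-62 - 320/3*(-60)) - 2662) + 447) - 7627 = (((-62 + 6400) - 2662) + 447) - 7627 = ((6338 - 2662) + 447) - 7627 = (3676 + 447) - 7627 = 4123 - 7627 = -3504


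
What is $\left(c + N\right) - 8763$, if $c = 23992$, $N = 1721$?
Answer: $16950$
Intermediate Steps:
$\left(c + N\right) - 8763 = \left(23992 + 1721\right) - 8763 = 25713 - 8763 = 16950$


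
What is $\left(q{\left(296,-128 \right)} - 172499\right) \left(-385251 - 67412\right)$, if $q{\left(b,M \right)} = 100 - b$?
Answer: $78172636785$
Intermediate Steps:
$\left(q{\left(296,-128 \right)} - 172499\right) \left(-385251 - 67412\right) = \left(\left(100 - 296\right) - 172499\right) \left(-385251 - 67412\right) = \left(\left(100 - 296\right) - 172499\right) \left(-452663\right) = \left(-196 - 172499\right) \left(-452663\right) = \left(-172695\right) \left(-452663\right) = 78172636785$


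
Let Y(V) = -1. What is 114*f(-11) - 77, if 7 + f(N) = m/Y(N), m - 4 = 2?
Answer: -1559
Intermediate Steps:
m = 6 (m = 4 + 2 = 6)
f(N) = -13 (f(N) = -7 + 6/(-1) = -7 + 6*(-1) = -7 - 6 = -13)
114*f(-11) - 77 = 114*(-13) - 77 = -1482 - 77 = -1559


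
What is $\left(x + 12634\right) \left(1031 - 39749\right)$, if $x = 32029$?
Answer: $-1729262034$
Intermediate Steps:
$\left(x + 12634\right) \left(1031 - 39749\right) = \left(32029 + 12634\right) \left(1031 - 39749\right) = 44663 \left(-38718\right) = -1729262034$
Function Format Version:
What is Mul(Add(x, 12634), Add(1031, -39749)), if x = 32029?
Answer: -1729262034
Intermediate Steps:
Mul(Add(x, 12634), Add(1031, -39749)) = Mul(Add(32029, 12634), Add(1031, -39749)) = Mul(44663, -38718) = -1729262034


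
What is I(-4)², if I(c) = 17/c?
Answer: 289/16 ≈ 18.063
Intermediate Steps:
I(-4)² = (17/(-4))² = (17*(-¼))² = (-17/4)² = 289/16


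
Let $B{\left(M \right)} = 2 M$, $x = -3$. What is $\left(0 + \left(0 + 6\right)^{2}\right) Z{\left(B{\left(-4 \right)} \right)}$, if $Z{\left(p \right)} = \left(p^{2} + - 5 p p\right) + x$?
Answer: $-9324$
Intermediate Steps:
$Z{\left(p \right)} = -3 - 4 p^{2}$ ($Z{\left(p \right)} = \left(p^{2} + - 5 p p\right) - 3 = \left(p^{2} - 5 p^{2}\right) - 3 = - 4 p^{2} - 3 = -3 - 4 p^{2}$)
$\left(0 + \left(0 + 6\right)^{2}\right) Z{\left(B{\left(-4 \right)} \right)} = \left(0 + \left(0 + 6\right)^{2}\right) \left(-3 - 4 \left(2 \left(-4\right)\right)^{2}\right) = \left(0 + 6^{2}\right) \left(-3 - 4 \left(-8\right)^{2}\right) = \left(0 + 36\right) \left(-3 - 256\right) = 36 \left(-3 - 256\right) = 36 \left(-259\right) = -9324$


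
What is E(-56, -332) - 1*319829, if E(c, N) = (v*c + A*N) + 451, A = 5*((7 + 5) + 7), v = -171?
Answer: -341342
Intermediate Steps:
A = 95 (A = 5*(12 + 7) = 5*19 = 95)
E(c, N) = 451 - 171*c + 95*N (E(c, N) = (-171*c + 95*N) + 451 = 451 - 171*c + 95*N)
E(-56, -332) - 1*319829 = (451 - 171*(-56) + 95*(-332)) - 1*319829 = (451 + 9576 - 31540) - 319829 = -21513 - 319829 = -341342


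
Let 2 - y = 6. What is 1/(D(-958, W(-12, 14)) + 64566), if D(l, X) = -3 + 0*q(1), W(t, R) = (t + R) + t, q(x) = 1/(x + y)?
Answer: 1/64563 ≈ 1.5489e-5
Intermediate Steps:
y = -4 (y = 2 - 1*6 = 2 - 6 = -4)
q(x) = 1/(-4 + x) (q(x) = 1/(x - 4) = 1/(-4 + x))
W(t, R) = R + 2*t (W(t, R) = (R + t) + t = R + 2*t)
D(l, X) = -3 (D(l, X) = -3 + 0/(-4 + 1) = -3 + 0/(-3) = -3 + 0*(-⅓) = -3 + 0 = -3)
1/(D(-958, W(-12, 14)) + 64566) = 1/(-3 + 64566) = 1/64563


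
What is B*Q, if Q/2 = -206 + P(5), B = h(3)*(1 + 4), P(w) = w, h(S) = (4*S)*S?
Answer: -72360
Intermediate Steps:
h(S) = 4*S²
B = 180 (B = (4*3²)*(1 + 4) = (4*9)*5 = 36*5 = 180)
Q = -402 (Q = 2*(-206 + 5) = 2*(-201) = -402)
B*Q = 180*(-402) = -72360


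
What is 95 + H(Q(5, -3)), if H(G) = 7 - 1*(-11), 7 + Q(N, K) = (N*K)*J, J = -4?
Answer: 113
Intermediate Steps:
Q(N, K) = -7 - 4*K*N (Q(N, K) = -7 + (N*K)*(-4) = -7 + (K*N)*(-4) = -7 - 4*K*N)
H(G) = 18 (H(G) = 7 + 11 = 18)
95 + H(Q(5, -3)) = 95 + 18 = 113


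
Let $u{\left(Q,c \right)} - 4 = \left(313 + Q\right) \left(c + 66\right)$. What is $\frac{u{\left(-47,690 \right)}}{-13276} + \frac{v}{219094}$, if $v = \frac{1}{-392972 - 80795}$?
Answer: $- \frac{5218520219355269}{344510564058262} \approx -15.148$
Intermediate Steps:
$v = - \frac{1}{473767}$ ($v = \frac{1}{-473767} = - \frac{1}{473767} \approx -2.1107 \cdot 10^{-6}$)
$u{\left(Q,c \right)} = 4 + \left(66 + c\right) \left(313 + Q\right)$ ($u{\left(Q,c \right)} = 4 + \left(313 + Q\right) \left(c + 66\right) = 4 + \left(313 + Q\right) \left(66 + c\right) = 4 + \left(66 + c\right) \left(313 + Q\right)$)
$\frac{u{\left(-47,690 \right)}}{-13276} + \frac{v}{219094} = \frac{20662 + 66 \left(-47\right) + 313 \cdot 690 - 32430}{-13276} - \frac{1}{473767 \cdot 219094} = \left(20662 - 3102 + 215970 - 32430\right) \left(- \frac{1}{13276}\right) - \frac{1}{103799507098} = 201100 \left(- \frac{1}{13276}\right) - \frac{1}{103799507098} = - \frac{50275}{3319} - \frac{1}{103799507098} = - \frac{5218520219355269}{344510564058262}$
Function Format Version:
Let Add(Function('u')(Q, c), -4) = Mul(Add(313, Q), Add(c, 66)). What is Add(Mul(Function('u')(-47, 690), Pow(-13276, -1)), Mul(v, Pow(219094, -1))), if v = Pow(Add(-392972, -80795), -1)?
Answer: Rational(-5218520219355269, 344510564058262) ≈ -15.148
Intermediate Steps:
v = Rational(-1, 473767) (v = Pow(-473767, -1) = Rational(-1, 473767) ≈ -2.1107e-6)
Function('u')(Q, c) = Add(4, Mul(Add(66, c), Add(313, Q))) (Function('u')(Q, c) = Add(4, Mul(Add(313, Q), Add(c, 66))) = Add(4, Mul(Add(313, Q), Add(66, c))) = Add(4, Mul(Add(66, c), Add(313, Q))))
Add(Mul(Function('u')(-47, 690), Pow(-13276, -1)), Mul(v, Pow(219094, -1))) = Add(Mul(Add(20662, Mul(66, -47), Mul(313, 690), Mul(-47, 690)), Pow(-13276, -1)), Mul(Rational(-1, 473767), Pow(219094, -1))) = Add(Mul(Add(20662, -3102, 215970, -32430), Rational(-1, 13276)), Mul(Rational(-1, 473767), Rational(1, 219094))) = Add(Mul(201100, Rational(-1, 13276)), Rational(-1, 103799507098)) = Add(Rational(-50275, 3319), Rational(-1, 103799507098)) = Rational(-5218520219355269, 344510564058262)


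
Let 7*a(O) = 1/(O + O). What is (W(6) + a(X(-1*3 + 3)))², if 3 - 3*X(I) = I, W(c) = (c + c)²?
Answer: 4068289/196 ≈ 20757.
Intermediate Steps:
W(c) = 4*c² (W(c) = (2*c)² = 4*c²)
X(I) = 1 - I/3
a(O) = 1/(14*O) (a(O) = 1/(7*(O + O)) = 1/(7*((2*O))) = (1/(2*O))/7 = 1/(14*O))
(W(6) + a(X(-1*3 + 3)))² = (4*6² + 1/(14*(1 - (-1*3 + 3)/3)))² = (4*36 + 1/(14*(1 - (-3 + 3)/3)))² = (144 + 1/(14*(1 - ⅓*0)))² = (144 + 1/(14*(1 + 0)))² = (144 + (1/14)/1)² = (144 + (1/14)*1)² = (144 + 1/14)² = (2017/14)² = 4068289/196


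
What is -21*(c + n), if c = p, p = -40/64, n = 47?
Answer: -7791/8 ≈ -973.88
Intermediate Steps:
p = -5/8 (p = -40*1/64 = -5/8 ≈ -0.62500)
c = -5/8 ≈ -0.62500
-21*(c + n) = -21*(-5/8 + 47) = -21*371/8 = -7791/8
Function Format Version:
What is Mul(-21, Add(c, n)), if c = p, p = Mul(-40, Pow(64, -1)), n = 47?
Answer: Rational(-7791, 8) ≈ -973.88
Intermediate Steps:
p = Rational(-5, 8) (p = Mul(-40, Rational(1, 64)) = Rational(-5, 8) ≈ -0.62500)
c = Rational(-5, 8) ≈ -0.62500
Mul(-21, Add(c, n)) = Mul(-21, Add(Rational(-5, 8), 47)) = Mul(-21, Rational(371, 8)) = Rational(-7791, 8)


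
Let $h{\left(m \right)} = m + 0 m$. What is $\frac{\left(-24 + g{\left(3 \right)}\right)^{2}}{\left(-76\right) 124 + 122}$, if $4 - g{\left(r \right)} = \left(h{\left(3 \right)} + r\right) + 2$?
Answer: $- \frac{392}{4651} \approx -0.084283$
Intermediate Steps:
$h{\left(m \right)} = m$ ($h{\left(m \right)} = m + 0 = m$)
$g{\left(r \right)} = -1 - r$ ($g{\left(r \right)} = 4 - \left(\left(3 + r\right) + 2\right) = 4 - \left(5 + r\right) = -1 - r$)
$\frac{\left(-24 + g{\left(3 \right)}\right)^{2}}{\left(-76\right) 124 + 122} = \frac{\left(-24 - 4\right)^{2}}{\left(-76\right) 124 + 122} = \frac{\left(-24 - 4\right)^{2}}{-9424 + 122} = \frac{\left(-24 - 4\right)^{2}}{-9302} = \left(-28\right)^{2} \left(- \frac{1}{9302}\right) = 784 \left(- \frac{1}{9302}\right) = - \frac{392}{4651}$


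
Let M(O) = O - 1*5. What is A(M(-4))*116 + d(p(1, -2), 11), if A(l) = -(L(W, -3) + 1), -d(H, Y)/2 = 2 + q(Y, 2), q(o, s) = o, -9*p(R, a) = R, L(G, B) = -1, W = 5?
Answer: -26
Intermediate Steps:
p(R, a) = -R/9
M(O) = -5 + O (M(O) = O - 5 = -5 + O)
d(H, Y) = -4 - 2*Y (d(H, Y) = -2*(2 + Y) = -4 - 2*Y)
A(l) = 0 (A(l) = -(-1 + 1) = -1*0 = 0)
A(M(-4))*116 + d(p(1, -2), 11) = 0*116 + (-4 - 2*11) = 0 + (-4 - 22) = 0 - 26 = -26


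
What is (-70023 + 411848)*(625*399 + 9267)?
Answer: 88410301650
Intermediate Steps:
(-70023 + 411848)*(625*399 + 9267) = 341825*(249375 + 9267) = 341825*258642 = 88410301650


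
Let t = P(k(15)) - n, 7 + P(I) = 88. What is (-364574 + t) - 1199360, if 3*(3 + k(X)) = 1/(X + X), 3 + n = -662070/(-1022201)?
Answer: -1598569695920/1022201 ≈ -1.5639e+6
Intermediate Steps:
n = -2404533/1022201 (n = -3 - 662070/(-1022201) = -3 - 662070*(-1/1022201) = -3 + 662070/1022201 = -2404533/1022201 ≈ -2.3523)
k(X) = -3 + 1/(6*X) (k(X) = -3 + 1/(3*(X + X)) = -3 + 1/(3*((2*X))) = -3 + (1/(2*X))/3 = -3 + 1/(6*X))
P(I) = 81 (P(I) = -7 + 88 = 81)
t = 85202814/1022201 (t = 81 - 1*(-2404533/1022201) = 81 + 2404533/1022201 = 85202814/1022201 ≈ 83.352)
(-364574 + t) - 1199360 = (-364574 + 85202814/1022201) - 1199360 = -372582704560/1022201 - 1199360 = -1598569695920/1022201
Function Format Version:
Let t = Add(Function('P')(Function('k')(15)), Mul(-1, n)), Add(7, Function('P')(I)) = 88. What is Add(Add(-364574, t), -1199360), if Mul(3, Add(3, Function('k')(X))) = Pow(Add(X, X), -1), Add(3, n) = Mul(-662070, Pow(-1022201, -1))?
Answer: Rational(-1598569695920, 1022201) ≈ -1.5639e+6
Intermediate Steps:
n = Rational(-2404533, 1022201) (n = Add(-3, Mul(-662070, Pow(-1022201, -1))) = Add(-3, Mul(-662070, Rational(-1, 1022201))) = Add(-3, Rational(662070, 1022201)) = Rational(-2404533, 1022201) ≈ -2.3523)
Function('k')(X) = Add(-3, Mul(Rational(1, 6), Pow(X, -1))) (Function('k')(X) = Add(-3, Mul(Rational(1, 3), Pow(Add(X, X), -1))) = Add(-3, Mul(Rational(1, 3), Pow(Mul(2, X), -1))) = Add(-3, Mul(Rational(1, 3), Mul(Rational(1, 2), Pow(X, -1)))) = Add(-3, Mul(Rational(1, 6), Pow(X, -1))))
Function('P')(I) = 81 (Function('P')(I) = Add(-7, 88) = 81)
t = Rational(85202814, 1022201) (t = Add(81, Mul(-1, Rational(-2404533, 1022201))) = Add(81, Rational(2404533, 1022201)) = Rational(85202814, 1022201) ≈ 83.352)
Add(Add(-364574, t), -1199360) = Add(Add(-364574, Rational(85202814, 1022201)), -1199360) = Add(Rational(-372582704560, 1022201), -1199360) = Rational(-1598569695920, 1022201)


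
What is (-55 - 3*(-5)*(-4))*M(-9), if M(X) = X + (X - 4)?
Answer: 2530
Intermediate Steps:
M(X) = -4 + 2*X (M(X) = X + (-4 + X) = -4 + 2*X)
(-55 - 3*(-5)*(-4))*M(-9) = (-55 - 3*(-5)*(-4))*(-4 + 2*(-9)) = (-55 + 15*(-4))*(-4 - 18) = (-55 - 60)*(-22) = -115*(-22) = 2530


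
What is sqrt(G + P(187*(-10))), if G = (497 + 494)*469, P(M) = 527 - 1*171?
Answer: sqrt(465135) ≈ 682.01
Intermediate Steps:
P(M) = 356 (P(M) = 527 - 171 = 356)
G = 464779 (G = 991*469 = 464779)
sqrt(G + P(187*(-10))) = sqrt(464779 + 356) = sqrt(465135)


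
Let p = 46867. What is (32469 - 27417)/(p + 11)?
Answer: 842/7813 ≈ 0.10777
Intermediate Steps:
(32469 - 27417)/(p + 11) = (32469 - 27417)/(46867 + 11) = 5052/46878 = 5052*(1/46878) = 842/7813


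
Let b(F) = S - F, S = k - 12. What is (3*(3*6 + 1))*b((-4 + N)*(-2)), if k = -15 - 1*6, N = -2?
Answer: -2565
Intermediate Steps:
k = -21 (k = -15 - 6 = -21)
S = -33 (S = -21 - 12 = -33)
b(F) = -33 - F
(3*(3*6 + 1))*b((-4 + N)*(-2)) = (3*(3*6 + 1))*(-33 - (-4 - 2)*(-2)) = (3*(18 + 1))*(-33 - (-6)*(-2)) = (3*19)*(-33 - 1*12) = 57*(-33 - 12) = 57*(-45) = -2565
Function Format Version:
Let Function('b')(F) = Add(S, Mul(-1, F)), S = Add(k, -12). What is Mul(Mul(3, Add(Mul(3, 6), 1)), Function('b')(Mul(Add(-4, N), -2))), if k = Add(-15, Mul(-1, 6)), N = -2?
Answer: -2565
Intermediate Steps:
k = -21 (k = Add(-15, -6) = -21)
S = -33 (S = Add(-21, -12) = -33)
Function('b')(F) = Add(-33, Mul(-1, F))
Mul(Mul(3, Add(Mul(3, 6), 1)), Function('b')(Mul(Add(-4, N), -2))) = Mul(Mul(3, Add(Mul(3, 6), 1)), Add(-33, Mul(-1, Mul(Add(-4, -2), -2)))) = Mul(Mul(3, Add(18, 1)), Add(-33, Mul(-1, Mul(-6, -2)))) = Mul(Mul(3, 19), Add(-33, Mul(-1, 12))) = Mul(57, Add(-33, -12)) = Mul(57, -45) = -2565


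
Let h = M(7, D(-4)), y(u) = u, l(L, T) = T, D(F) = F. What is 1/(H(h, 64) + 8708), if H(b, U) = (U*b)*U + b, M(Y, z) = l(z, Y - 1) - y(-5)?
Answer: 1/53775 ≈ 1.8596e-5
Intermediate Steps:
M(Y, z) = 4 + Y (M(Y, z) = (Y - 1) - 1*(-5) = (-1 + Y) + 5 = 4 + Y)
h = 11 (h = 4 + 7 = 11)
H(b, U) = b + b*U**2 (H(b, U) = b*U**2 + b = b + b*U**2)
1/(H(h, 64) + 8708) = 1/(11*(1 + 64**2) + 8708) = 1/(11*(1 + 4096) + 8708) = 1/(11*4097 + 8708) = 1/(45067 + 8708) = 1/53775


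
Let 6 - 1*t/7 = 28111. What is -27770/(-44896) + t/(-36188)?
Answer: 1229694415/203087056 ≈ 6.0550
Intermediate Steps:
t = -196735 (t = 42 - 7*28111 = 42 - 196777 = -196735)
-27770/(-44896) + t/(-36188) = -27770/(-44896) - 196735/(-36188) = -27770*(-1/44896) - 196735*(-1/36188) = 13885/22448 + 196735/36188 = 1229694415/203087056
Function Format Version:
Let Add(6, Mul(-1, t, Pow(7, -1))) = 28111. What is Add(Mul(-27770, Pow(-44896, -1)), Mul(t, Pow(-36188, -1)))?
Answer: Rational(1229694415, 203087056) ≈ 6.0550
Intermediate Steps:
t = -196735 (t = Add(42, Mul(-7, 28111)) = Add(42, -196777) = -196735)
Add(Mul(-27770, Pow(-44896, -1)), Mul(t, Pow(-36188, -1))) = Add(Mul(-27770, Pow(-44896, -1)), Mul(-196735, Pow(-36188, -1))) = Add(Mul(-27770, Rational(-1, 44896)), Mul(-196735, Rational(-1, 36188))) = Add(Rational(13885, 22448), Rational(196735, 36188)) = Rational(1229694415, 203087056)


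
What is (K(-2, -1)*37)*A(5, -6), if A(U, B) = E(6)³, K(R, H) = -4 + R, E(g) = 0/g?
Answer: 0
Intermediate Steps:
E(g) = 0
A(U, B) = 0 (A(U, B) = 0³ = 0)
(K(-2, -1)*37)*A(5, -6) = ((-4 - 2)*37)*0 = -6*37*0 = -222*0 = 0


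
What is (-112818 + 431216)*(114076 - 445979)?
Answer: -105677251394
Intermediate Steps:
(-112818 + 431216)*(114076 - 445979) = 318398*(-331903) = -105677251394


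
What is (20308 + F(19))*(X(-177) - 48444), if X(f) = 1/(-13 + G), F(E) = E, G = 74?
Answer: -60067972141/61 ≈ -9.8472e+8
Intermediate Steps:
X(f) = 1/61 (X(f) = 1/(-13 + 74) = 1/61)
(20308 + F(19))*(X(-177) - 48444) = (20308 + 19)*(1/61 - 48444) = 20327*(-2955083/61) = -60067972141/61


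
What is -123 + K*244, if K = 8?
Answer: 1829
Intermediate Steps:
-123 + K*244 = -123 + 8*244 = -123 + 1952 = 1829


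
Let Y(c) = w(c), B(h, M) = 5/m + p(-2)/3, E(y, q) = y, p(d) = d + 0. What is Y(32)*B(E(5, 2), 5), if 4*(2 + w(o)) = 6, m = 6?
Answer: -1/12 ≈ -0.083333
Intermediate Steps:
p(d) = d
w(o) = -1/2 (w(o) = -2 + (1/4)*6 = -2 + 3/2 = -1/2)
B(h, M) = 1/6 (B(h, M) = 5/6 - 2/3 = 1/6)
Y(c) = -1/2
Y(32)*B(E(5, 2), 5) = -1/2*1/6 = -1/12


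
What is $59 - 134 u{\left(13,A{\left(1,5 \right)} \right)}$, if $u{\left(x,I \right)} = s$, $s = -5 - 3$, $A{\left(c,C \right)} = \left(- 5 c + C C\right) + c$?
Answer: $1131$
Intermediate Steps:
$A{\left(c,C \right)} = C^{2} - 4 c$ ($A{\left(c,C \right)} = \left(- 5 c + C^{2}\right) + c = \left(C^{2} - 5 c\right) + c = C^{2} - 4 c$)
$s = -8$ ($s = -5 - 3 = -8$)
$u{\left(x,I \right)} = -8$
$59 - 134 u{\left(13,A{\left(1,5 \right)} \right)} = 59 - -1072 = 59 + 1072 = 1131$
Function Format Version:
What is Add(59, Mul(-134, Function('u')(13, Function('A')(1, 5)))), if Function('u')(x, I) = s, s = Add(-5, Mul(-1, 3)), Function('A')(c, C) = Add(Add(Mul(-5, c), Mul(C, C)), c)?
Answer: 1131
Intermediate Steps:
Function('A')(c, C) = Add(Pow(C, 2), Mul(-4, c)) (Function('A')(c, C) = Add(Add(Mul(-5, c), Pow(C, 2)), c) = Add(Add(Pow(C, 2), Mul(-5, c)), c) = Add(Pow(C, 2), Mul(-4, c)))
s = -8 (s = Add(-5, -3) = -8)
Function('u')(x, I) = -8
Add(59, Mul(-134, Function('u')(13, Function('A')(1, 5)))) = Add(59, Mul(-134, -8)) = Add(59, 1072) = 1131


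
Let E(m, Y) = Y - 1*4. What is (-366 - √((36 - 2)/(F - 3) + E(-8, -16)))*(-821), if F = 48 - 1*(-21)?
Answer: 300486 + 821*I*√21219/33 ≈ 3.0049e+5 + 3624.0*I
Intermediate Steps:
F = 69 (F = 48 + 21 = 69)
E(m, Y) = -4 + Y (E(m, Y) = Y - 4 = -4 + Y)
(-366 - √((36 - 2)/(F - 3) + E(-8, -16)))*(-821) = (-366 - √((36 - 2)/(69 - 3) + (-4 - 16)))*(-821) = (-366 - √(34/66 - 20))*(-821) = (-366 - √(34*(1/66) - 20))*(-821) = (-366 - √(17/33 - 20))*(-821) = (-366 - √(-643/33))*(-821) = (-366 - I*√21219/33)*(-821) = 300486 + 821*I*√21219/33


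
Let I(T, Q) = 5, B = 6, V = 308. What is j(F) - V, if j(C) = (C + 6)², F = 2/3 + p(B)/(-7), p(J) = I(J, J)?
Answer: -120203/441 ≈ -272.57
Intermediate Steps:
p(J) = 5
F = -1/21 (F = 2/3 + 5/(-7) = 2*(⅓) + 5*(-⅐) = ⅔ - 5/7 = -1/21 ≈ -0.047619)
j(C) = (6 + C)²
j(F) - V = (6 - 1/21)² - 1*308 = (125/21)² - 308 = 15625/441 - 308 = -120203/441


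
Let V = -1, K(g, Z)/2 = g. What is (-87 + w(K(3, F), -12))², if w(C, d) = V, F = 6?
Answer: 7744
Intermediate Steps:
K(g, Z) = 2*g
w(C, d) = -1
(-87 + w(K(3, F), -12))² = (-87 - 1)² = (-88)² = 7744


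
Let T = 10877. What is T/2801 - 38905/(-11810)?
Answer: 47486055/6615962 ≈ 7.1775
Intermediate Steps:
T/2801 - 38905/(-11810) = 10877/2801 - 38905/(-11810) = 10877*(1/2801) - 38905*(-1/11810) = 10877/2801 + 7781/2362 = 47486055/6615962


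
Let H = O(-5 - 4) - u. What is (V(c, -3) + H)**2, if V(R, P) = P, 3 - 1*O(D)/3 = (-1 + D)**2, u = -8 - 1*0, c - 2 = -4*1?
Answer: 81796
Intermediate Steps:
c = -2 (c = 2 - 4*1 = 2 - 4 = -2)
u = -8 (u = -8 + 0 = -8)
O(D) = 9 - 3*(-1 + D)**2
H = -283 (H = (9 - 3*(-1 + (-5 - 4))**2) - 1*(-8) = (9 - 3*(-1 - 9)**2) + 8 = (9 - 3*(-10)**2) + 8 = (9 - 3*100) + 8 = (9 - 300) + 8 = -291 + 8 = -283)
(V(c, -3) + H)**2 = (-3 - 283)**2 = (-286)**2 = 81796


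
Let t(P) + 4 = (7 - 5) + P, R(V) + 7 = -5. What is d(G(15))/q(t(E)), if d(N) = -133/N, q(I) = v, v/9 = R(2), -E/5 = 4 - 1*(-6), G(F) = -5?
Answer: -133/540 ≈ -0.24630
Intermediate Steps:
E = -50 (E = -5*(4 - 1*(-6)) = -5*(4 + 6) = -5*10 = -50)
R(V) = -12 (R(V) = -7 - 5 = -12)
t(P) = -2 + P (t(P) = -4 + ((7 - 5) + P) = -4 + (2 + P) = -2 + P)
v = -108 (v = 9*(-12) = -108)
q(I) = -108
d(G(15))/q(t(E)) = -133/(-5)/(-108) = -133*(-1/5)*(-1/108) = (133/5)*(-1/108) = -133/540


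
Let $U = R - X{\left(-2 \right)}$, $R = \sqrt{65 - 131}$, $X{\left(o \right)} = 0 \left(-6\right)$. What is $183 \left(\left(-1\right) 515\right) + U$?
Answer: $-94245 + i \sqrt{66} \approx -94245.0 + 8.124 i$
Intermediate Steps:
$X{\left(o \right)} = 0$
$R = i \sqrt{66}$ ($R = \sqrt{-66} = i \sqrt{66} \approx 8.124 i$)
$U = i \sqrt{66}$ ($U = i \sqrt{66} - 0 = i \sqrt{66} + 0 = i \sqrt{66} \approx 8.124 i$)
$183 \left(\left(-1\right) 515\right) + U = 183 \left(\left(-1\right) 515\right) + i \sqrt{66} = 183 \left(-515\right) + i \sqrt{66} = -94245 + i \sqrt{66}$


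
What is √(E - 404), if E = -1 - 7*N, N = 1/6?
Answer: I*√14622/6 ≈ 20.154*I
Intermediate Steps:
N = ⅙ ≈ 0.16667
E = -13/6 (E = -1 - 7*⅙ = -1 - 7/6 = -13/6 ≈ -2.1667)
√(E - 404) = √(-13/6 - 404) = √(-2437/6) = I*√14622/6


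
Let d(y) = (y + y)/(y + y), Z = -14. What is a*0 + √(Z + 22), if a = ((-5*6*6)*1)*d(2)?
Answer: 2*√2 ≈ 2.8284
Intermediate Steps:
d(y) = 1 (d(y) = (2*y)/((2*y)) = (2*y)*(1/(2*y)) = 1)
a = -180 (a = ((-5*6*6)*1)*1 = (-30*6*1)*1 = -180*1*1 = -180*1 = -180)
a*0 + √(Z + 22) = -180*0 + √(-14 + 22) = 0 + √8 = 0 + 2*√2 = 2*√2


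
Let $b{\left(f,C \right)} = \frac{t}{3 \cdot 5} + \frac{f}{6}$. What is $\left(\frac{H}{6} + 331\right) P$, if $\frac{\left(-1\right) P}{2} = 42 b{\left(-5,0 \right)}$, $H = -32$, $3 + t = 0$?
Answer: $\frac{424018}{15} \approx 28268.0$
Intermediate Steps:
$t = -3$ ($t = -3 + 0 = -3$)
$b{\left(f,C \right)} = - \frac{1}{5} + \frac{f}{6}$ ($b{\left(f,C \right)} = - \frac{3}{3 \cdot 5} + \frac{f}{6} = - \frac{3}{15} + f \frac{1}{6} = \left(-3\right) \frac{1}{15} + \frac{f}{6} = - \frac{1}{5} + \frac{f}{6}$)
$P = \frac{434}{5}$ ($P = - 2 \cdot 42 \left(- \frac{1}{5} + \frac{1}{6} \left(-5\right)\right) = - 2 \cdot 42 \left(- \frac{1}{5} - \frac{5}{6}\right) = - 2 \cdot 42 \left(- \frac{31}{30}\right) = \left(-2\right) \left(- \frac{217}{5}\right) = \frac{434}{5} \approx 86.8$)
$\left(\frac{H}{6} + 331\right) P = \left(\frac{1}{6} \left(-32\right) + 331\right) \frac{434}{5} = \left(- \frac{16}{3} + 331\right) \frac{434}{5} = \frac{977}{3} \cdot \frac{434}{5} = \frac{424018}{15}$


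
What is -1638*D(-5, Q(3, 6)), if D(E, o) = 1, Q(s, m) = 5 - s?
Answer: -1638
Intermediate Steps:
-1638*D(-5, Q(3, 6)) = -1638*1 = -1638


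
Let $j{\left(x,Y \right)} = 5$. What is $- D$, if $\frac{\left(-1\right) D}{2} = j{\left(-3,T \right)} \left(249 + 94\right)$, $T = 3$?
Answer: $3430$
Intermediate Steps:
$D = -3430$ ($D = - 2 \cdot 5 \left(249 + 94\right) = - 2 \cdot 5 \cdot 343 = \left(-2\right) 1715 = -3430$)
$- D = \left(-1\right) \left(-3430\right) = 3430$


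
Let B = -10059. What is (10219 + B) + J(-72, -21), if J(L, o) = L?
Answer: 88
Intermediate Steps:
(10219 + B) + J(-72, -21) = (10219 - 10059) - 72 = 160 - 72 = 88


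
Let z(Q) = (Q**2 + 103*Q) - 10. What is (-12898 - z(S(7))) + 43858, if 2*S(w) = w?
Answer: 122389/4 ≈ 30597.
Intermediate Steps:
S(w) = w/2
z(Q) = -10 + Q**2 + 103*Q
(-12898 - z(S(7))) + 43858 = (-12898 - (-10 + ((1/2)*7)**2 + 103*((1/2)*7))) + 43858 = (-12898 - (-10 + (7/2)**2 + 103*(7/2))) + 43858 = (-12898 - (-10 + 49/4 + 721/2)) + 43858 = (-12898 - 1*1451/4) + 43858 = (-12898 - 1451/4) + 43858 = -53043/4 + 43858 = 122389/4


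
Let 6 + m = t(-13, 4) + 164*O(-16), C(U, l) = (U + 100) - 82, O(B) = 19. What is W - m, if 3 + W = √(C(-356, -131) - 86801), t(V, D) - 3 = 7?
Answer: -3123 + I*√87139 ≈ -3123.0 + 295.19*I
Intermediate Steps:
C(U, l) = 18 + U (C(U, l) = (100 + U) - 82 = 18 + U)
t(V, D) = 10 (t(V, D) = 3 + 7 = 10)
W = -3 + I*√87139 (W = -3 + √((18 - 356) - 86801) = -3 + √(-338 - 86801) = -3 + √(-87139) = -3 + I*√87139 ≈ -3.0 + 295.19*I)
m = 3120 (m = -6 + (10 + 164*19) = -6 + (10 + 3116) = -6 + 3126 = 3120)
W - m = (-3 + I*√87139) - 1*3120 = (-3 + I*√87139) - 3120 = -3123 + I*√87139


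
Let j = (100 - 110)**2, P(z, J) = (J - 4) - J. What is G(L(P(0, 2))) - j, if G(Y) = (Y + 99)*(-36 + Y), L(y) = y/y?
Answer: -3600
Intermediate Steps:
P(z, J) = -4 (P(z, J) = (-4 + J) - J = -4)
L(y) = 1
j = 100 (j = (-10)**2 = 100)
G(Y) = (-36 + Y)*(99 + Y) (G(Y) = (99 + Y)*(-36 + Y) = (-36 + Y)*(99 + Y))
G(L(P(0, 2))) - j = (-3564 + 1**2 + 63*1) - 1*100 = (-3564 + 1 + 63) - 100 = -3500 - 100 = -3600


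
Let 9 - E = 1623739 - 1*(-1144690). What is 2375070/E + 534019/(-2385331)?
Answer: -714371697815/660359804702 ≈ -1.0818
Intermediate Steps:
E = -2768420 (E = 9 - (1623739 - 1*(-1144690)) = 9 - (1623739 + 1144690) = 9 - 1*2768429 = 9 - 2768429 = -2768420)
2375070/E + 534019/(-2385331) = 2375070/(-2768420) + 534019/(-2385331) = 2375070*(-1/2768420) + 534019*(-1/2385331) = -237507/276842 - 534019/2385331 = -714371697815/660359804702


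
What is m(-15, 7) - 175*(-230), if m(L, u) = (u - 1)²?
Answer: 40286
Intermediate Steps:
m(L, u) = (-1 + u)²
m(-15, 7) - 175*(-230) = (-1 + 7)² - 175*(-230) = 6² + 40250 = 36 + 40250 = 40286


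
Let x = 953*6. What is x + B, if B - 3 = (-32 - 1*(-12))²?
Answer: 6121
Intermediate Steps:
B = 403 (B = 3 + (-32 - 1*(-12))² = 3 + (-32 + 12)² = 3 + (-20)² = 3 + 400 = 403)
x = 5718
x + B = 5718 + 403 = 6121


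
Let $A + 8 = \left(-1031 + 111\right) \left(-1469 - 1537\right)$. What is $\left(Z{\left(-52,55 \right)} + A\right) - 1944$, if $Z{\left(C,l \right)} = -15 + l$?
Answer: $2763608$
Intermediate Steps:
$A = 2765512$ ($A = -8 + \left(-1031 + 111\right) \left(-1469 - 1537\right) = -8 - -2765520 = -8 + 2765520 = 2765512$)
$\left(Z{\left(-52,55 \right)} + A\right) - 1944 = \left(\left(-15 + 55\right) + 2765512\right) - 1944 = \left(40 + 2765512\right) - 1944 = 2765552 - 1944 = 2763608$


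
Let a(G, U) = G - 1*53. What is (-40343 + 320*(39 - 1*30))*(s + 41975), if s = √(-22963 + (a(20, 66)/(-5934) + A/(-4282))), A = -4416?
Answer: -1572509425 - 37463*I*√411808137928441502/4234898 ≈ -1.5725e+9 - 5.6768e+6*I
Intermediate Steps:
a(G, U) = -53 + G (a(G, U) = G - 53 = -53 + G)
s = I*√411808137928441502/4234898 (s = √(-22963 + ((-53 + 20)/(-5934) - 4416/(-4282))) = √(-22963 + (-33*(-1/5934) - 4416*(-1/4282))) = √(-22963 + (11/1978 + 2208/2141)) = √(-22963 + 4390975/4234898) = √(-97241571799/4234898) = I*√411808137928441502/4234898 ≈ 151.53*I)
(-40343 + 320*(39 - 1*30))*(s + 41975) = (-40343 + 320*(39 - 1*30))*(I*√411808137928441502/4234898 + 41975) = (-40343 + 320*(39 - 30))*(41975 + I*√411808137928441502/4234898) = (-40343 + 320*9)*(41975 + I*√411808137928441502/4234898) = (-40343 + 2880)*(41975 + I*√411808137928441502/4234898) = -37463*(41975 + I*√411808137928441502/4234898) = -1572509425 - 37463*I*√411808137928441502/4234898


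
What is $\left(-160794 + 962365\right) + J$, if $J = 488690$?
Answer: $1290261$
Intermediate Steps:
$\left(-160794 + 962365\right) + J = \left(-160794 + 962365\right) + 488690 = 801571 + 488690 = 1290261$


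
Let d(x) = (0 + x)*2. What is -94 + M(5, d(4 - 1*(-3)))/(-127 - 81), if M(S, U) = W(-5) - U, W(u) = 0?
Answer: -9769/104 ≈ -93.933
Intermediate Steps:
d(x) = 2*x (d(x) = x*2 = 2*x)
M(S, U) = -U (M(S, U) = 0 - U = -U)
-94 + M(5, d(4 - 1*(-3)))/(-127 - 81) = -94 + (-2*(4 - 1*(-3)))/(-127 - 81) = -94 - 2*(4 + 3)/(-208) = -94 - 2*7*(-1/208) = -94 - 1*14*(-1/208) = -94 - 14*(-1/208) = -94 + 7/104 = -9769/104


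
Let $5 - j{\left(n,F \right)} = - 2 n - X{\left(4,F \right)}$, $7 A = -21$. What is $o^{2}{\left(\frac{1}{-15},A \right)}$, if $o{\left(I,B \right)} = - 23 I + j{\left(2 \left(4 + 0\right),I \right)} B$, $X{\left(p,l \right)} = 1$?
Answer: $\frac{935089}{225} \approx 4156.0$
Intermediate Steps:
$A = -3$ ($A = \frac{1}{7} \left(-21\right) = -3$)
$j{\left(n,F \right)} = 6 + 2 n$ ($j{\left(n,F \right)} = 5 - \left(- 2 n - 1\right) = 5 - \left(-1 - 2 n\right) = 5 + \left(1 + 2 n\right) = 6 + 2 n$)
$o{\left(I,B \right)} = - 23 I + 22 B$ ($o{\left(I,B \right)} = - 23 I + \left(6 + 2 \cdot 2 \left(4 + 0\right)\right) B = - 23 I + \left(6 + 2 \cdot 2 \cdot 4\right) B = - 23 I + \left(6 + 2 \cdot 8\right) B = - 23 I + \left(6 + 16\right) B = - 23 I + 22 B$)
$o^{2}{\left(\frac{1}{-15},A \right)} = \left(- \frac{23}{-15} + 22 \left(-3\right)\right)^{2} = \left(\left(-23\right) \left(- \frac{1}{15}\right) - 66\right)^{2} = \left(\frac{23}{15} - 66\right)^{2} = \left(- \frac{967}{15}\right)^{2} = \frac{935089}{225}$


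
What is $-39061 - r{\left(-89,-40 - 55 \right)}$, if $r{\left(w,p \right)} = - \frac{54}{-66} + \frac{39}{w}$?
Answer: $- \frac{38241091}{979} \approx -39061.0$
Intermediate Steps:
$r{\left(w,p \right)} = \frac{9}{11} + \frac{39}{w}$ ($r{\left(w,p \right)} = \left(-54\right) \left(- \frac{1}{66}\right) + \frac{39}{w} = \frac{9}{11} + \frac{39}{w}$)
$-39061 - r{\left(-89,-40 - 55 \right)} = -39061 - \left(\frac{9}{11} + \frac{39}{-89}\right) = -39061 - \left(\frac{9}{11} + 39 \left(- \frac{1}{89}\right)\right) = -39061 - \left(\frac{9}{11} - \frac{39}{89}\right) = -39061 - \frac{372}{979} = - \frac{38241091}{979}$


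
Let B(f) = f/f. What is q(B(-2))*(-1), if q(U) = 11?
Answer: -11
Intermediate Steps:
B(f) = 1
q(B(-2))*(-1) = 11*(-1) = -11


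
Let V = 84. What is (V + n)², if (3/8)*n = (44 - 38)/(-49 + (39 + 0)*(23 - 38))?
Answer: 708624400/100489 ≈ 7051.8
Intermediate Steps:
n = -8/317 (n = 8*((44 - 38)/(-49 + (39 + 0)*(23 - 38)))/3 = 8*(6/(-49 + 39*(-15)))/3 = 8*(6/(-49 - 585))/3 = 8*(6/(-634))/3 = 8*(6*(-1/634))/3 = (8/3)*(-3/317) = -8/317 ≈ -0.025237)
(V + n)² = (84 - 8/317)² = (26620/317)² = 708624400/100489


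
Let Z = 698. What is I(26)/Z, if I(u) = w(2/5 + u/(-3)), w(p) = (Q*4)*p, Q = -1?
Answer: 248/5235 ≈ 0.047373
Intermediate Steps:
w(p) = -4*p (w(p) = (-1*4)*p = -4*p)
I(u) = -8/5 + 4*u/3 (I(u) = -4*(2/5 + u/(-3)) = -4*(2*(⅕) + u*(-⅓)) = -4*(⅖ - u/3) = -8/5 + 4*u/3)
I(26)/Z = (-8/5 + (4/3)*26)/698 = (-8/5 + 104/3)*(1/698) = (496/15)*(1/698) = 248/5235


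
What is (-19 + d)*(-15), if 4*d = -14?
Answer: 675/2 ≈ 337.50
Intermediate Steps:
d = -7/2 (d = (¼)*(-14) = -7/2 ≈ -3.5000)
(-19 + d)*(-15) = (-19 - 7/2)*(-15) = -45/2*(-15) = 675/2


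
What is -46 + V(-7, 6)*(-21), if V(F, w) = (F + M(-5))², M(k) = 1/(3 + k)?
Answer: -4909/4 ≈ -1227.3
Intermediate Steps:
V(F, w) = (-½ + F)² (V(F, w) = (F + 1/(3 - 5))² = (F + 1/(-2))² = (F - ½)² = (-½ + F)²)
-46 + V(-7, 6)*(-21) = -46 + ((-1 + 2*(-7))²/4)*(-21) = -46 + ((-1 - 14)²/4)*(-21) = -46 + ((¼)*(-15)²)*(-21) = -46 + ((¼)*225)*(-21) = -46 + (225/4)*(-21) = -46 - 4725/4 = -4909/4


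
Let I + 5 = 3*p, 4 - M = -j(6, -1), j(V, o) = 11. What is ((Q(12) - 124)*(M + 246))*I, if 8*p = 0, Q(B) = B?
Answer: 146160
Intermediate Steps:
p = 0 (p = (1/8)*0 = 0)
M = 15 (M = 4 - (-1)*11 = 4 - 1*(-11) = 4 + 11 = 15)
I = -5 (I = -5 + 3*0 = -5 + 0 = -5)
((Q(12) - 124)*(M + 246))*I = ((12 - 124)*(15 + 246))*(-5) = -112*261*(-5) = -29232*(-5) = 146160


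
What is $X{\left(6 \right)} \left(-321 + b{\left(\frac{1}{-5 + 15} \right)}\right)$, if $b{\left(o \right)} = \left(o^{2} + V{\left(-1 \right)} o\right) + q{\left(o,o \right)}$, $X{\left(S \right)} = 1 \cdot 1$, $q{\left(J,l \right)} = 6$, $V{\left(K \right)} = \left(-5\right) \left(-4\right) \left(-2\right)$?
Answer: $- \frac{31899}{100} \approx -318.99$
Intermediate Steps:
$V{\left(K \right)} = -40$ ($V{\left(K \right)} = 20 \left(-2\right) = -40$)
$X{\left(S \right)} = 1$
$b{\left(o \right)} = 6 + o^{2} - 40 o$ ($b{\left(o \right)} = \left(o^{2} - 40 o\right) + 6 = 6 + o^{2} - 40 o$)
$X{\left(6 \right)} \left(-321 + b{\left(\frac{1}{-5 + 15} \right)}\right) = 1 \left(-321 + \left(6 + \left(\frac{1}{-5 + 15}\right)^{2} - \frac{40}{-5 + 15}\right)\right) = 1 \left(-321 + \left(6 + \left(\frac{1}{10}\right)^{2} - \frac{40}{10}\right)\right) = 1 \left(-321 + \left(6 + \left(\frac{1}{10}\right)^{2} - 4\right)\right) = 1 \left(-321 + \left(6 + \frac{1}{100} - 4\right)\right) = 1 \left(-321 + \frac{201}{100}\right) = 1 \left(- \frac{31899}{100}\right) = - \frac{31899}{100}$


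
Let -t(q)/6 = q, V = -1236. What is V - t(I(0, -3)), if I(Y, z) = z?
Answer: -1254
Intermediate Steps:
t(q) = -6*q
V - t(I(0, -3)) = -1236 - (-6)*(-3) = -1236 - 1*18 = -1236 - 18 = -1254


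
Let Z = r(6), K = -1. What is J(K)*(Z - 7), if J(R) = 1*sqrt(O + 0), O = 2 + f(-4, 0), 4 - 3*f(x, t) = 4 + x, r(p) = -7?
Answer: -14*sqrt(30)/3 ≈ -25.560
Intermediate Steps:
f(x, t) = -x/3 (f(x, t) = 4/3 - (4 + x)/3 = 4/3 + (-4/3 - x/3) = -x/3)
Z = -7
O = 10/3 (O = 2 - 1/3*(-4) = 2 + 4/3 = 10/3 ≈ 3.3333)
J(R) = sqrt(30)/3 (J(R) = 1*sqrt(10/3 + 0) = 1*sqrt(10/3) = 1*(sqrt(30)/3) = sqrt(30)/3)
J(K)*(Z - 7) = (sqrt(30)/3)*(-7 - 7) = (sqrt(30)/3)*(-14) = -14*sqrt(30)/3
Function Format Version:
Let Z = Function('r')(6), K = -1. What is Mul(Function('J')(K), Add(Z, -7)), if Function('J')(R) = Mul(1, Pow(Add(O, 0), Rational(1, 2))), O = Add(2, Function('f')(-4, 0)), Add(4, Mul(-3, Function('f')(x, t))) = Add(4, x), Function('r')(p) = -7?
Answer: Mul(Rational(-14, 3), Pow(30, Rational(1, 2))) ≈ -25.560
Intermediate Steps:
Function('f')(x, t) = Mul(Rational(-1, 3), x) (Function('f')(x, t) = Add(Rational(4, 3), Mul(Rational(-1, 3), Add(4, x))) = Add(Rational(4, 3), Add(Rational(-4, 3), Mul(Rational(-1, 3), x))) = Mul(Rational(-1, 3), x))
Z = -7
O = Rational(10, 3) (O = Add(2, Mul(Rational(-1, 3), -4)) = Add(2, Rational(4, 3)) = Rational(10, 3) ≈ 3.3333)
Function('J')(R) = Mul(Rational(1, 3), Pow(30, Rational(1, 2))) (Function('J')(R) = Mul(1, Pow(Add(Rational(10, 3), 0), Rational(1, 2))) = Mul(1, Pow(Rational(10, 3), Rational(1, 2))) = Mul(1, Mul(Rational(1, 3), Pow(30, Rational(1, 2)))) = Mul(Rational(1, 3), Pow(30, Rational(1, 2))))
Mul(Function('J')(K), Add(Z, -7)) = Mul(Mul(Rational(1, 3), Pow(30, Rational(1, 2))), Add(-7, -7)) = Mul(Mul(Rational(1, 3), Pow(30, Rational(1, 2))), -14) = Mul(Rational(-14, 3), Pow(30, Rational(1, 2)))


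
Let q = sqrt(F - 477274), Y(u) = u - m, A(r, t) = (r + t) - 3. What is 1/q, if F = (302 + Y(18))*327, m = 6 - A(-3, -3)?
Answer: -I*sqrt(377539)/377539 ≈ -0.0016275*I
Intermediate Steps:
A(r, t) = -3 + r + t
m = 15 (m = 6 - (-3 - 3 - 3) = 6 - 1*(-9) = 6 + 9 = 15)
Y(u) = -15 + u (Y(u) = u - 1*15 = u - 15 = -15 + u)
F = 99735 (F = (302 + (-15 + 18))*327 = (302 + 3)*327 = 305*327 = 99735)
q = I*sqrt(377539) (q = sqrt(99735 - 477274) = sqrt(-377539) = I*sqrt(377539) ≈ 614.44*I)
1/q = 1/(I*sqrt(377539)) = -I*sqrt(377539)/377539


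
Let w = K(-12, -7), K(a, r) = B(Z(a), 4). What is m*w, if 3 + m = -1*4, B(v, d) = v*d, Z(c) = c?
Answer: 336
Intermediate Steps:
B(v, d) = d*v
K(a, r) = 4*a
w = -48 (w = 4*(-12) = -48)
m = -7 (m = -3 - 1*4 = -3 - 4 = -7)
m*w = -7*(-48) = 336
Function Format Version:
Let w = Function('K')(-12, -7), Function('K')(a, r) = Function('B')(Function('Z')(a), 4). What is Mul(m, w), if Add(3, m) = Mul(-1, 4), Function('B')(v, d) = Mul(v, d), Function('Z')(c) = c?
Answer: 336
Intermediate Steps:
Function('B')(v, d) = Mul(d, v)
Function('K')(a, r) = Mul(4, a)
w = -48 (w = Mul(4, -12) = -48)
m = -7 (m = Add(-3, Mul(-1, 4)) = Add(-3, -4) = -7)
Mul(m, w) = Mul(-7, -48) = 336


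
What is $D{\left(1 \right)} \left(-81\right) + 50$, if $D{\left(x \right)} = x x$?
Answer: $-31$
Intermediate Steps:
$D{\left(x \right)} = x^{2}$
$D{\left(1 \right)} \left(-81\right) + 50 = 1^{2} \left(-81\right) + 50 = 1 \left(-81\right) + 50 = -81 + 50 = -31$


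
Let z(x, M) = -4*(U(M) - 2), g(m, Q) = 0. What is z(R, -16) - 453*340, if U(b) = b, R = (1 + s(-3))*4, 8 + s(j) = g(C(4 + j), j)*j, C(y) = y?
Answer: -153948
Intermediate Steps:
s(j) = -8 (s(j) = -8 + 0*j = -8 + 0 = -8)
R = -28 (R = (1 - 8)*4 = -7*4 = -28)
z(x, M) = 8 - 4*M (z(x, M) = -4*(M - 2) = -4*(-2 + M) = 8 - 4*M)
z(R, -16) - 453*340 = (8 - 4*(-16)) - 453*340 = (8 + 64) - 154020 = 72 - 154020 = -153948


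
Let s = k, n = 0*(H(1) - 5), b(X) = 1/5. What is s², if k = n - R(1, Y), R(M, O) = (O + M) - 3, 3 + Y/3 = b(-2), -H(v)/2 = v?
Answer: 2704/25 ≈ 108.16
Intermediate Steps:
H(v) = -2*v
b(X) = ⅕ (b(X) = 1*(⅕) = ⅕)
Y = -42/5 (Y = -9 + 3*(⅕) = -9 + ⅗ = -42/5 ≈ -8.4000)
R(M, O) = -3 + M + O (R(M, O) = (M + O) - 3 = -3 + M + O)
n = 0 (n = 0*(-2*1 - 5) = 0*(-2 - 5) = 0*(-7) = 0)
k = 52/5 (k = 0 - (-3 + 1 - 42/5) = 0 - 1*(-52/5) = 0 + 52/5 = 52/5 ≈ 10.400)
s = 52/5 ≈ 10.400
s² = (52/5)² = 2704/25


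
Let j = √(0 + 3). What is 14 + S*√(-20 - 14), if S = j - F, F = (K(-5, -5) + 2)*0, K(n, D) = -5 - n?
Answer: 14 + I*√102 ≈ 14.0 + 10.1*I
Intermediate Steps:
j = √3 ≈ 1.7320
F = 0 (F = ((-5 - 1*(-5)) + 2)*0 = ((-5 + 5) + 2)*0 = (0 + 2)*0 = 2*0 = 0)
S = √3 (S = √3 - 1*0 = √3 + 0 = √3 ≈ 1.7320)
14 + S*√(-20 - 14) = 14 + √3*√(-20 - 14) = 14 + √3*√(-34) = 14 + √3*(I*√34) = 14 + I*√102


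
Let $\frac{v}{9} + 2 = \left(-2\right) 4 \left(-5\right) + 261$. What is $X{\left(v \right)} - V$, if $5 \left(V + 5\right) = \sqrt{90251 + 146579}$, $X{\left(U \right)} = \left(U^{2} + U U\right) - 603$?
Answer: $14482364 - \frac{\sqrt{236830}}{5} \approx 1.4482 \cdot 10^{7}$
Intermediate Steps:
$v = 2691$ ($v = -18 + 9 \left(\left(-2\right) 4 \left(-5\right) + 261\right) = -18 + 9 \left(\left(-8\right) \left(-5\right) + 261\right) = -18 + 9 \left(40 + 261\right) = -18 + 9 \cdot 301 = -18 + 2709 = 2691$)
$X{\left(U \right)} = -603 + 2 U^{2}$ ($X{\left(U \right)} = \left(U^{2} + U^{2}\right) - 603 = 2 U^{2} - 603 = -603 + 2 U^{2}$)
$V = -5 + \frac{\sqrt{236830}}{5}$ ($V = -5 + \frac{\sqrt{90251 + 146579}}{5} = -5 + \frac{\sqrt{236830}}{5} \approx 92.33$)
$X{\left(v \right)} - V = \left(-603 + 2 \cdot 2691^{2}\right) - \left(-5 + \frac{\sqrt{236830}}{5}\right) = \left(-603 + 2 \cdot 7241481\right) + \left(5 - \frac{\sqrt{236830}}{5}\right) = \left(-603 + 14482962\right) + \left(5 - \frac{\sqrt{236830}}{5}\right) = 14482359 + \left(5 - \frac{\sqrt{236830}}{5}\right) = 14482364 - \frac{\sqrt{236830}}{5}$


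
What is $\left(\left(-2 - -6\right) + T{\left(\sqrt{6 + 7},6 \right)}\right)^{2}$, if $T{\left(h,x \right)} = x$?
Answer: $100$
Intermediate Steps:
$\left(\left(-2 - -6\right) + T{\left(\sqrt{6 + 7},6 \right)}\right)^{2} = \left(\left(-2 - -6\right) + 6\right)^{2} = \left(\left(-2 + 6\right) + 6\right)^{2} = \left(4 + 6\right)^{2} = 10^{2} = 100$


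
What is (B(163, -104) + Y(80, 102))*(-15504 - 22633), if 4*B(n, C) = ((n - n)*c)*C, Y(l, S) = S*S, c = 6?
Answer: -396777348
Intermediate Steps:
Y(l, S) = S**2
B(n, C) = 0 (B(n, C) = (((n - n)*6)*C)/4 = ((0*6)*C)/4 = (0*C)/4 = (1/4)*0 = 0)
(B(163, -104) + Y(80, 102))*(-15504 - 22633) = (0 + 102**2)*(-15504 - 22633) = (0 + 10404)*(-38137) = 10404*(-38137) = -396777348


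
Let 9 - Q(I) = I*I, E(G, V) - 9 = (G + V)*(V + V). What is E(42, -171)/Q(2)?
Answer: 44127/5 ≈ 8825.4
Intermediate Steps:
E(G, V) = 9 + 2*V*(G + V) (E(G, V) = 9 + (G + V)*(V + V) = 9 + (G + V)*(2*V) = 9 + 2*V*(G + V))
Q(I) = 9 - I² (Q(I) = 9 - I*I = 9 - I²)
E(42, -171)/Q(2) = (9 + 2*(-171)² + 2*42*(-171))/(9 - 1*2²) = (9 + 2*29241 - 14364)/(9 - 1*4) = (9 + 58482 - 14364)/(9 - 4) = 44127/5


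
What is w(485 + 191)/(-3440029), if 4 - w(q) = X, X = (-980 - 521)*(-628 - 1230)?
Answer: 2788854/3440029 ≈ 0.81071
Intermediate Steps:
X = 2788858 (X = -1501*(-1858) = 2788858)
w(q) = -2788854 (w(q) = 4 - 1*2788858 = 4 - 2788858 = -2788854)
w(485 + 191)/(-3440029) = -2788854/(-3440029) = -2788854*(-1/3440029) = 2788854/3440029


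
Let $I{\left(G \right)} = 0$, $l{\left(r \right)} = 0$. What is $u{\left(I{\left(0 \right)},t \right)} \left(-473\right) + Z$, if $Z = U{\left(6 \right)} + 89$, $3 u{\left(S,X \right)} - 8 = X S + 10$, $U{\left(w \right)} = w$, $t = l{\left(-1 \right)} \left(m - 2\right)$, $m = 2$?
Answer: $-2743$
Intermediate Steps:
$t = 0$ ($t = 0 \left(2 - 2\right) = 0 \cdot 0 = 0$)
$u{\left(S,X \right)} = 6 + \frac{S X}{3}$ ($u{\left(S,X \right)} = \frac{8}{3} + \frac{X S + 10}{3} = \frac{8}{3} + \frac{S X + 10}{3} = \frac{8}{3} + \frac{10 + S X}{3} = \frac{8}{3} + \left(\frac{10}{3} + \frac{S X}{3}\right) = 6 + \frac{S X}{3}$)
$Z = 95$ ($Z = 6 + 89 = 95$)
$u{\left(I{\left(0 \right)},t \right)} \left(-473\right) + Z = \left(6 + \frac{1}{3} \cdot 0 \cdot 0\right) \left(-473\right) + 95 = \left(6 + 0\right) \left(-473\right) + 95 = 6 \left(-473\right) + 95 = -2838 + 95 = -2743$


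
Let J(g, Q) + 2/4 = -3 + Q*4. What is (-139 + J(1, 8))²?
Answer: 48841/4 ≈ 12210.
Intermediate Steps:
J(g, Q) = -7/2 + 4*Q (J(g, Q) = -½ + (-3 + Q*4) = -½ + (-3 + 4*Q) = -7/2 + 4*Q)
(-139 + J(1, 8))² = (-139 + (-7/2 + 4*8))² = (-139 + (-7/2 + 32))² = (-139 + 57/2)² = (-221/2)² = 48841/4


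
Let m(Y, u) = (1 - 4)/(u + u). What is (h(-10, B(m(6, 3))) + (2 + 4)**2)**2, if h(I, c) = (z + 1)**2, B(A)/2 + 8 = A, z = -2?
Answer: 1369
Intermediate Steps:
m(Y, u) = -3/(2*u) (m(Y, u) = -3*1/(2*u) = -3/(2*u))
B(A) = -16 + 2*A
h(I, c) = 1 (h(I, c) = (-2 + 1)**2 = (-1)**2 = 1)
(h(-10, B(m(6, 3))) + (2 + 4)**2)**2 = (1 + (2 + 4)**2)**2 = (1 + 6**2)**2 = (1 + 36)**2 = 37**2 = 1369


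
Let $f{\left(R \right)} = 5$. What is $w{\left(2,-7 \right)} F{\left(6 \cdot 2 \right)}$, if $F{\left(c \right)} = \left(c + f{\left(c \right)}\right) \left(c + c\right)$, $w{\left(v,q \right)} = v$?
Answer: $816$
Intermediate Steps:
$F{\left(c \right)} = 2 c \left(5 + c\right)$ ($F{\left(c \right)} = \left(c + 5\right) \left(c + c\right) = \left(5 + c\right) 2 c = 2 c \left(5 + c\right)$)
$w{\left(2,-7 \right)} F{\left(6 \cdot 2 \right)} = 2 \cdot 2 \cdot 6 \cdot 2 \left(5 + 6 \cdot 2\right) = 2 \cdot 2 \cdot 12 \left(5 + 12\right) = 2 \cdot 2 \cdot 12 \cdot 17 = 2 \cdot 408 = 816$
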